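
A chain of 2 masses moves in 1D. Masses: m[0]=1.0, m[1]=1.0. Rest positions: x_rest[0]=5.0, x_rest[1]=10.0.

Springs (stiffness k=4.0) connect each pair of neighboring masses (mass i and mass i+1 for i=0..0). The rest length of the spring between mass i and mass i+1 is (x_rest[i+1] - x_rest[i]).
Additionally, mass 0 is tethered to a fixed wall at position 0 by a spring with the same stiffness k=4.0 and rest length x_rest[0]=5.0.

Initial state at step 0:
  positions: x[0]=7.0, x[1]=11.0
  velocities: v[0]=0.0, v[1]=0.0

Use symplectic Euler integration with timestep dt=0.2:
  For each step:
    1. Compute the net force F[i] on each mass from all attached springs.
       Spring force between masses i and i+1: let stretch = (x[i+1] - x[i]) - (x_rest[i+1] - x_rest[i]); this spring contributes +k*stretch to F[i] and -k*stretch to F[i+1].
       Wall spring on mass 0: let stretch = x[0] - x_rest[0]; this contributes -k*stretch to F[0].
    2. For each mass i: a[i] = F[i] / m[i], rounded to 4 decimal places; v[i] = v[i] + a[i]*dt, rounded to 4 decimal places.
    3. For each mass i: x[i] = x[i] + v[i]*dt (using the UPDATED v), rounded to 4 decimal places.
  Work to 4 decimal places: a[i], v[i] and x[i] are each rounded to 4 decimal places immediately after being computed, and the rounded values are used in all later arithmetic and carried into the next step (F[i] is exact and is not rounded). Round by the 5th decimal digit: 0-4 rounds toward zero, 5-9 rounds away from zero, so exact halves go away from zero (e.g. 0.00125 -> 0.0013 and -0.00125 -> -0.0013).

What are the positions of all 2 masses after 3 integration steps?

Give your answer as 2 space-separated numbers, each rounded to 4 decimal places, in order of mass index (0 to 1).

Answer: 4.9423 11.4931

Derivation:
Step 0: x=[7.0000 11.0000] v=[0.0000 0.0000]
Step 1: x=[6.5200 11.1600] v=[-2.4000 0.8000]
Step 2: x=[5.7392 11.3776] v=[-3.9040 1.0880]
Step 3: x=[4.9423 11.4931] v=[-3.9846 0.5773]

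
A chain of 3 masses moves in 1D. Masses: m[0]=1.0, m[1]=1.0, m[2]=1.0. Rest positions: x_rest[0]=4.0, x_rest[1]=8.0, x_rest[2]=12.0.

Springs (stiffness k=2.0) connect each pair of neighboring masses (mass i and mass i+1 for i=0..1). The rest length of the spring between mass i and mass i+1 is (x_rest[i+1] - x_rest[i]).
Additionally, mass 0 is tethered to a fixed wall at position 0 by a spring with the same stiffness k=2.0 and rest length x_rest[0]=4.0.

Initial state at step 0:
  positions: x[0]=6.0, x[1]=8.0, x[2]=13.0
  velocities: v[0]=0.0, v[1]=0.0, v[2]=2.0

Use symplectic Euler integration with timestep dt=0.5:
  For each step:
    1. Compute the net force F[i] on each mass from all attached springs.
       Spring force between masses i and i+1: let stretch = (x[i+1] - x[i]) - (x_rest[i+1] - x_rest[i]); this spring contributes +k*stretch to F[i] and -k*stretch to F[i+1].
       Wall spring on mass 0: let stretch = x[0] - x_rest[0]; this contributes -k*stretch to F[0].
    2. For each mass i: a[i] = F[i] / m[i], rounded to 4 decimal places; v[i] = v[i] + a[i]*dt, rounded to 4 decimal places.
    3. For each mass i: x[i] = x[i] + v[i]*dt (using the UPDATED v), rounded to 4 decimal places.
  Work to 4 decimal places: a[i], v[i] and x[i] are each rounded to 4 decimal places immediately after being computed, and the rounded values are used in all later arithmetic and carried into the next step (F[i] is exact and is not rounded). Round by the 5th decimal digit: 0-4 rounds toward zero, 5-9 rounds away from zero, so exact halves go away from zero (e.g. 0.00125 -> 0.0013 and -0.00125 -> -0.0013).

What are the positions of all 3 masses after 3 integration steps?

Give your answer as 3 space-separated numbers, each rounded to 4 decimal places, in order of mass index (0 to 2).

Answer: 3.8750 9.1250 14.6250

Derivation:
Step 0: x=[6.0000 8.0000 13.0000] v=[0.0000 0.0000 2.0000]
Step 1: x=[4.0000 9.5000 13.5000] v=[-4.0000 3.0000 1.0000]
Step 2: x=[2.7500 10.2500 14.0000] v=[-2.5000 1.5000 1.0000]
Step 3: x=[3.8750 9.1250 14.6250] v=[2.2500 -2.2500 1.2500]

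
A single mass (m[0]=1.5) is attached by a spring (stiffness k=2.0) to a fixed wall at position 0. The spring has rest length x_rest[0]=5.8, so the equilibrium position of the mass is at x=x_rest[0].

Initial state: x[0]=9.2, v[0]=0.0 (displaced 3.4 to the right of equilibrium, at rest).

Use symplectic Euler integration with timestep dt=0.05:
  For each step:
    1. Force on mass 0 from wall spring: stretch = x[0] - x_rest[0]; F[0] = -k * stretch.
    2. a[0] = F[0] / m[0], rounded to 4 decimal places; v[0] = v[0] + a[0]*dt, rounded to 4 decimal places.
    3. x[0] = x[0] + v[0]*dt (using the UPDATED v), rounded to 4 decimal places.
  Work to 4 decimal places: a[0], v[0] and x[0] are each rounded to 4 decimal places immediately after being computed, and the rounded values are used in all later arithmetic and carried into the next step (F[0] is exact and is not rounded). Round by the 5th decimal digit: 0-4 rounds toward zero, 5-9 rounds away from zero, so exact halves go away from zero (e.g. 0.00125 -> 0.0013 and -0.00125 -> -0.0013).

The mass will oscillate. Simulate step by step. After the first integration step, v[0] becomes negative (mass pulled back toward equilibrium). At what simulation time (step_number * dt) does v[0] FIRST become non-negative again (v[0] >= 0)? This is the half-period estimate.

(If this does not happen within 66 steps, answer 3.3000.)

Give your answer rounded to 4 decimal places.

Step 0: x=[9.2000] v=[0.0000]
Step 1: x=[9.1887] v=[-0.2267]
Step 2: x=[9.1661] v=[-0.4526]
Step 3: x=[9.1323] v=[-0.6770]
Step 4: x=[9.0873] v=[-0.8992]
Step 5: x=[9.0314] v=[-1.1184]
Step 6: x=[8.9647] v=[-1.3338]
Step 7: x=[8.8875] v=[-1.5448]
Step 8: x=[8.8000] v=[-1.7506]
Step 9: x=[8.7025] v=[-1.9506]
Step 10: x=[8.5953] v=[-2.1441]
Step 11: x=[8.4788] v=[-2.3305]
Step 12: x=[8.3533] v=[-2.5091]
Step 13: x=[8.2193] v=[-2.6793]
Step 14: x=[8.0773] v=[-2.8406]
Step 15: x=[7.9277] v=[-2.9924]
Step 16: x=[7.7710] v=[-3.1342]
Step 17: x=[7.6077] v=[-3.2656]
Step 18: x=[7.4384] v=[-3.3861]
Step 19: x=[7.2636] v=[-3.4953]
Step 20: x=[7.0840] v=[-3.5929]
Step 21: x=[6.9001] v=[-3.6785]
Step 22: x=[6.7125] v=[-3.7518]
Step 23: x=[6.5219] v=[-3.8126]
Step 24: x=[6.3289] v=[-3.8607]
Step 25: x=[6.1341] v=[-3.8960]
Step 26: x=[5.9382] v=[-3.9183]
Step 27: x=[5.7418] v=[-3.9275]
Step 28: x=[5.5456] v=[-3.9236]
Step 29: x=[5.3503] v=[-3.9066]
Step 30: x=[5.1565] v=[-3.8766]
Step 31: x=[4.9648] v=[-3.8337]
Step 32: x=[4.7759] v=[-3.7780]
Step 33: x=[4.5904] v=[-3.7097]
Step 34: x=[4.4089] v=[-3.6291]
Step 35: x=[4.2321] v=[-3.5364]
Step 36: x=[4.0605] v=[-3.4319]
Step 37: x=[3.8947] v=[-3.3159]
Step 38: x=[3.7353] v=[-3.1889]
Step 39: x=[3.5827] v=[-3.0513]
Step 40: x=[3.4375] v=[-2.9035]
Step 41: x=[3.3002] v=[-2.7460]
Step 42: x=[3.1712] v=[-2.5793]
Step 43: x=[3.0510] v=[-2.4040]
Step 44: x=[2.9400] v=[-2.2207]
Step 45: x=[2.8385] v=[-2.0300]
Step 46: x=[2.7469] v=[-1.8326]
Step 47: x=[2.6654] v=[-1.6291]
Step 48: x=[2.5944] v=[-1.4201]
Step 49: x=[2.5341] v=[-1.2064]
Step 50: x=[2.4847] v=[-0.9887]
Step 51: x=[2.4463] v=[-0.7677]
Step 52: x=[2.4191] v=[-0.5441]
Step 53: x=[2.4032] v=[-0.3187]
Step 54: x=[2.3986] v=[-0.0922]
Step 55: x=[2.4053] v=[0.1346]
First v>=0 after going negative at step 55, time=2.7500

Answer: 2.7500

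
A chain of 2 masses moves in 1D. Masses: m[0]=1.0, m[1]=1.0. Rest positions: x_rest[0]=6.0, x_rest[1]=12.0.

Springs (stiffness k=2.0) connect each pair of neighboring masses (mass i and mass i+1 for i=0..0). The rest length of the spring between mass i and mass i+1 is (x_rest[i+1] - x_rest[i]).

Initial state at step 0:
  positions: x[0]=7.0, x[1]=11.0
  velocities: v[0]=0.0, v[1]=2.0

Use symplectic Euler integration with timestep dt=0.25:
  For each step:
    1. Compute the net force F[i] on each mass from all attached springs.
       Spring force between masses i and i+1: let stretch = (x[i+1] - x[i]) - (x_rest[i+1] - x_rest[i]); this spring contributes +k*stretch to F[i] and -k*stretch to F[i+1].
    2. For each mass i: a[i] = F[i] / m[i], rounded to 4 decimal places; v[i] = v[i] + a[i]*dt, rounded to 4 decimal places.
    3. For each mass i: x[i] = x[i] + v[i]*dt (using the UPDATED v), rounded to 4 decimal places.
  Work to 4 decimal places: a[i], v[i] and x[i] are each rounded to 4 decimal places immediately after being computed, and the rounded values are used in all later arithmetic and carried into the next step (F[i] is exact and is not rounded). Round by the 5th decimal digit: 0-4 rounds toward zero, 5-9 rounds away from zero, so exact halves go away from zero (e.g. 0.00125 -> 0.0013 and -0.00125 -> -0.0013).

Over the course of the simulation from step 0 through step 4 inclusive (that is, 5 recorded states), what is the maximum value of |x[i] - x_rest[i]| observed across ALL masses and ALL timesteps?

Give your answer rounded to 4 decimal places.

Step 0: x=[7.0000 11.0000] v=[0.0000 2.0000]
Step 1: x=[6.7500 11.7500] v=[-1.0000 3.0000]
Step 2: x=[6.3750 12.6250] v=[-1.5000 3.5000]
Step 3: x=[6.0313 13.4688] v=[-1.3750 3.3750]
Step 4: x=[5.8672 14.1329] v=[-0.6563 2.6563]
Max displacement = 2.1329

Answer: 2.1329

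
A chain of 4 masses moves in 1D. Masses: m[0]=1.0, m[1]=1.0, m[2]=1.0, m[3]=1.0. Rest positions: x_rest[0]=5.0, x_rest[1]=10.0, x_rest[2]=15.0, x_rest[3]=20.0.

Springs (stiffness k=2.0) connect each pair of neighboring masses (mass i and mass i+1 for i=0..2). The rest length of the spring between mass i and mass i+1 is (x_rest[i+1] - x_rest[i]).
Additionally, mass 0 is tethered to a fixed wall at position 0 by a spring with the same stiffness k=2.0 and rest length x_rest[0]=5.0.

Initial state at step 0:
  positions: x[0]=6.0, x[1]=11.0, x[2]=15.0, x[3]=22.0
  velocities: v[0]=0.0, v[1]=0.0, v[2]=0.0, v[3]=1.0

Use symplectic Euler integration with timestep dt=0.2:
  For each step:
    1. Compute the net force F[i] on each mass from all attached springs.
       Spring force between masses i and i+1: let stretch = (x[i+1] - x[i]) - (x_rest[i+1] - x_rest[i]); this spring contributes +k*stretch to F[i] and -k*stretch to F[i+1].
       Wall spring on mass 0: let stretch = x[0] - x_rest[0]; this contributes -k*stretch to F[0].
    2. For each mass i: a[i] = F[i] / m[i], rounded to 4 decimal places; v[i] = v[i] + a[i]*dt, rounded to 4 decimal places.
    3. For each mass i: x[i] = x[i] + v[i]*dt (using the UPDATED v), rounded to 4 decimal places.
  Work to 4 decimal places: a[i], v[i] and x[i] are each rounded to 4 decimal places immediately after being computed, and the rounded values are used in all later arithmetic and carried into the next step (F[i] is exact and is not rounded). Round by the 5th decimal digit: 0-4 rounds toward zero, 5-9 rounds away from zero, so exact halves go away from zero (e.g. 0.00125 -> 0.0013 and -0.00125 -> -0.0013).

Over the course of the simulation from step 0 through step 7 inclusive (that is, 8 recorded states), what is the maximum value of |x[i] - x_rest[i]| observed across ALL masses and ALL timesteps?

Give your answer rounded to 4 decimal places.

Step 0: x=[6.0000 11.0000 15.0000 22.0000] v=[0.0000 0.0000 0.0000 1.0000]
Step 1: x=[5.9200 10.9200 15.2400 22.0400] v=[-0.4000 -0.4000 1.2000 0.2000]
Step 2: x=[5.7664 10.7856 15.6784 21.9360] v=[-0.7680 -0.6720 2.1920 -0.5200]
Step 3: x=[5.5530 10.6411 16.2260 21.7314] v=[-1.0669 -0.7226 2.7379 -1.0230]
Step 4: x=[5.3024 10.5363 16.7672 21.4864] v=[-1.2529 -0.5239 2.7061 -1.2252]
Step 5: x=[5.0463 10.5113 17.1875 21.2638] v=[-1.2803 -0.1251 2.1014 -1.1129]
Step 6: x=[4.8237 10.5832 17.3998 21.1151] v=[-1.1128 0.3594 1.0614 -0.7434]
Step 7: x=[4.6760 10.7396 17.3640 21.0692] v=[-0.7385 0.7822 -0.1791 -0.2295]
Max displacement = 2.3998

Answer: 2.3998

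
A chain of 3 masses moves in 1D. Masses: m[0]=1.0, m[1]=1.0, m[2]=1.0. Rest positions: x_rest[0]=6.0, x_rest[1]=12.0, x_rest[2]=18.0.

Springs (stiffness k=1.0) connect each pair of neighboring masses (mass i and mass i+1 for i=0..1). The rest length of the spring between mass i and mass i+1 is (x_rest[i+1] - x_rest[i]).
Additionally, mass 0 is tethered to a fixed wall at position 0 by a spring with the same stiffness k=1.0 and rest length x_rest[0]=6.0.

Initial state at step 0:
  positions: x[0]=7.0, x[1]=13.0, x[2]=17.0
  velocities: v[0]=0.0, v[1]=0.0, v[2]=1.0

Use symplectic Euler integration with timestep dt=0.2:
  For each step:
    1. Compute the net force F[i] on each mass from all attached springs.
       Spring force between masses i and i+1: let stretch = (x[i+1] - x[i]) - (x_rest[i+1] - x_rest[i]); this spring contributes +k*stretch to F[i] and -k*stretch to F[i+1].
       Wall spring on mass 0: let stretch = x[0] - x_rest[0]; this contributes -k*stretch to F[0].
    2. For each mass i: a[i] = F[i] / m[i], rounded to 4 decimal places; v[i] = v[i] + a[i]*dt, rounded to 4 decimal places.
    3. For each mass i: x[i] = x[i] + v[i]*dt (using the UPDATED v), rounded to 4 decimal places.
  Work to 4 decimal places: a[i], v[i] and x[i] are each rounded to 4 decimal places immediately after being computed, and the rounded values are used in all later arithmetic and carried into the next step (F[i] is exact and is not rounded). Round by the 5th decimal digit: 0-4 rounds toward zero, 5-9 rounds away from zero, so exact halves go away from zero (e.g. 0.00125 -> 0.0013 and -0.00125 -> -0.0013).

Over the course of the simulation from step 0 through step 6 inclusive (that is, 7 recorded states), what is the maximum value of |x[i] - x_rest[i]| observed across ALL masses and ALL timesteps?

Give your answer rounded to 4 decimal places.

Answer: 1.2314

Derivation:
Step 0: x=[7.0000 13.0000 17.0000] v=[0.0000 0.0000 1.0000]
Step 1: x=[6.9600 12.9200 17.2800] v=[-0.2000 -0.4000 1.4000]
Step 2: x=[6.8800 12.7760 17.6256] v=[-0.4000 -0.7200 1.7280]
Step 3: x=[6.7606 12.5901 18.0172] v=[-0.5968 -0.9293 1.9581]
Step 4: x=[6.6040 12.3881 18.4317] v=[-0.7830 -1.0098 2.0727]
Step 5: x=[6.4146 12.1965 18.8445] v=[-0.9470 -0.9579 2.0640]
Step 6: x=[6.1999 12.0396 19.2314] v=[-1.0735 -0.7847 1.9344]
Max displacement = 1.2314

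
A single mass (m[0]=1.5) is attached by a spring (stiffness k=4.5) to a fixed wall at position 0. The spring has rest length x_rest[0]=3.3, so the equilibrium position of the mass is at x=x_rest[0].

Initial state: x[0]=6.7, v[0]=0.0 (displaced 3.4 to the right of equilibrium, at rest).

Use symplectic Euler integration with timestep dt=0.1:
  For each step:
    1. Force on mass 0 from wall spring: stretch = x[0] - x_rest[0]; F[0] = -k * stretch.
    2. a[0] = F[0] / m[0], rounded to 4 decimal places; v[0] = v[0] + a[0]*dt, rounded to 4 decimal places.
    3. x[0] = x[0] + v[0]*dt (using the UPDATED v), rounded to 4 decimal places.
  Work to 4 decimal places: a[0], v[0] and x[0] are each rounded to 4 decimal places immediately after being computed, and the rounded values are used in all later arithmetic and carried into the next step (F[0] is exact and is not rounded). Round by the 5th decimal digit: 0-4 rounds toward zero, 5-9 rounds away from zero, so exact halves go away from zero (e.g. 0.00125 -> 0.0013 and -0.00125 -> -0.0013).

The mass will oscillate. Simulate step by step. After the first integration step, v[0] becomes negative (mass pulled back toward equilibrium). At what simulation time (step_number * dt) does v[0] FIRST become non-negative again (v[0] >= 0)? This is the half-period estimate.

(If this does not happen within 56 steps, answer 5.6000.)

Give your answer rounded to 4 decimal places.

Answer: 1.9000

Derivation:
Step 0: x=[6.7000] v=[0.0000]
Step 1: x=[6.5980] v=[-1.0200]
Step 2: x=[6.3971] v=[-2.0094]
Step 3: x=[6.1033] v=[-2.9385]
Step 4: x=[5.7254] v=[-3.7795]
Step 5: x=[5.2747] v=[-4.5071]
Step 6: x=[4.7648] v=[-5.0995]
Step 7: x=[4.2109] v=[-5.5389]
Step 8: x=[3.6297] v=[-5.8122]
Step 9: x=[3.0386] v=[-5.9111]
Step 10: x=[2.4553] v=[-5.8327]
Step 11: x=[1.8974] v=[-5.5793]
Step 12: x=[1.3816] v=[-5.1585]
Step 13: x=[0.9233] v=[-4.5830]
Step 14: x=[0.5363] v=[-3.8700]
Step 15: x=[0.2322] v=[-3.0409]
Step 16: x=[0.0201] v=[-2.1206]
Step 17: x=[-0.0936] v=[-1.1366]
Step 18: x=[-0.1055] v=[-0.1185]
Step 19: x=[-0.0152] v=[0.9032]
First v>=0 after going negative at step 19, time=1.9000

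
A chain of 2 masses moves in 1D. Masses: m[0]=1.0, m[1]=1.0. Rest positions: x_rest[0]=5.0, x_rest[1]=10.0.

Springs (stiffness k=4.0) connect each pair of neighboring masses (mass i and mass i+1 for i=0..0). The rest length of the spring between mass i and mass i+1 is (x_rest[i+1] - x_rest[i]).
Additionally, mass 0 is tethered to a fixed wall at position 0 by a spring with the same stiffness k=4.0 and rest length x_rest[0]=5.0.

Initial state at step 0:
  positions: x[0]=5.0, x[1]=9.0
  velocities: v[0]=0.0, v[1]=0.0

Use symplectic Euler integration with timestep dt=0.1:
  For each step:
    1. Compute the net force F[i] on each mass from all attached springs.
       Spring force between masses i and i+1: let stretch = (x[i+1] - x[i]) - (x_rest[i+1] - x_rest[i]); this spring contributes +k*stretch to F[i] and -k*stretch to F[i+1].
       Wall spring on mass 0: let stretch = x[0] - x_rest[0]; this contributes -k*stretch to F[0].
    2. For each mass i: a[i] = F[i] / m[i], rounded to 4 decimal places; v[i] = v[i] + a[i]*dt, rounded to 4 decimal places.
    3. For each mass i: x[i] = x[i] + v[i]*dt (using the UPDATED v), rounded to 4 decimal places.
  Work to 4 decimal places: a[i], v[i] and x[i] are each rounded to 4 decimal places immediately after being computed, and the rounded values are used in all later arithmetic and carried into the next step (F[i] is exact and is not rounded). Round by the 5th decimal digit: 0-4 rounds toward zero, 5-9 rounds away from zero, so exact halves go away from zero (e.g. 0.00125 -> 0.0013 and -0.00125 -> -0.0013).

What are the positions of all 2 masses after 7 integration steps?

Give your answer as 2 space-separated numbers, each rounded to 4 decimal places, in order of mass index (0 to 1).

Step 0: x=[5.0000 9.0000] v=[0.0000 0.0000]
Step 1: x=[4.9600 9.0400] v=[-0.4000 0.4000]
Step 2: x=[4.8848 9.1168] v=[-0.7520 0.7680]
Step 3: x=[4.7835 9.2243] v=[-1.0131 1.0752]
Step 4: x=[4.6685 9.3542] v=[-1.1502 1.2989]
Step 5: x=[4.5542 9.4967] v=[-1.1433 1.4246]
Step 6: x=[4.4554 9.6415] v=[-0.9880 1.4476]
Step 7: x=[4.3858 9.7788] v=[-0.6957 1.3732]

Answer: 4.3858 9.7788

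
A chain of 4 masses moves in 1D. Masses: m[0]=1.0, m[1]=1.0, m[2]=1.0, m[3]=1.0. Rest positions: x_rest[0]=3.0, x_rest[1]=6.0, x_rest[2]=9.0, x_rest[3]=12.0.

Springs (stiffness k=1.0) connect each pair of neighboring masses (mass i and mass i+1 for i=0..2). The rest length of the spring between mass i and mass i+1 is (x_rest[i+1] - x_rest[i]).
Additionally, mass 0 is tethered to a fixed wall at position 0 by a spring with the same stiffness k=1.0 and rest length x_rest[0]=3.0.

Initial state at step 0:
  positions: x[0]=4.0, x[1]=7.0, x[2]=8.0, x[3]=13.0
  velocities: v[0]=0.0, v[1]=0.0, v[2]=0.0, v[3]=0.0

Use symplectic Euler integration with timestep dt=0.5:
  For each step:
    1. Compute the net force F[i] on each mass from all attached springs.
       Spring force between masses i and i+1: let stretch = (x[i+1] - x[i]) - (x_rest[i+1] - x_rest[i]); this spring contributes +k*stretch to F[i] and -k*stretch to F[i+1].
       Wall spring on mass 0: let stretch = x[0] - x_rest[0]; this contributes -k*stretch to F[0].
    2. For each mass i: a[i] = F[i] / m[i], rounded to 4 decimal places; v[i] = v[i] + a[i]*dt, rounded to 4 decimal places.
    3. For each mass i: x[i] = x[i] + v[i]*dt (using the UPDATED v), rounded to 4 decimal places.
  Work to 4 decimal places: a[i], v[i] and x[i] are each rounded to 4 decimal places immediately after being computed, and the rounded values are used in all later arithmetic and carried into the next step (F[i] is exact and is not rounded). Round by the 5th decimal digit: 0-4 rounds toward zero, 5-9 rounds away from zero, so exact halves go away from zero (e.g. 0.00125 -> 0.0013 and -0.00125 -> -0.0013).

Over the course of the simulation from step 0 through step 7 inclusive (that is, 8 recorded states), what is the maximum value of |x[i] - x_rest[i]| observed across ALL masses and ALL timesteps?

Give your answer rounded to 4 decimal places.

Step 0: x=[4.0000 7.0000 8.0000 13.0000] v=[0.0000 0.0000 0.0000 0.0000]
Step 1: x=[3.7500 6.5000 9.0000 12.5000] v=[-0.5000 -1.0000 2.0000 -1.0000]
Step 2: x=[3.2500 5.9375 10.2500 11.8750] v=[-1.0000 -1.1250 2.5000 -1.2500]
Step 3: x=[2.6094 5.7813 10.8282 11.5938] v=[-1.2813 -0.3125 1.1563 -0.5625]
Step 4: x=[2.1094 6.0938 10.3360 11.8712] v=[-1.0001 0.6250 -0.9844 0.5547]
Step 5: x=[2.0781 6.4708 9.1671 12.5148] v=[-0.0626 0.7539 -2.3379 1.2871]
Step 6: x=[2.6255 6.4237 8.1610 13.0715] v=[1.0947 -0.0943 -2.0122 1.1133]
Step 7: x=[3.4661 5.8613 7.9482 13.1506] v=[1.6811 -1.1248 -0.4256 0.1581]
Max displacement = 1.8282

Answer: 1.8282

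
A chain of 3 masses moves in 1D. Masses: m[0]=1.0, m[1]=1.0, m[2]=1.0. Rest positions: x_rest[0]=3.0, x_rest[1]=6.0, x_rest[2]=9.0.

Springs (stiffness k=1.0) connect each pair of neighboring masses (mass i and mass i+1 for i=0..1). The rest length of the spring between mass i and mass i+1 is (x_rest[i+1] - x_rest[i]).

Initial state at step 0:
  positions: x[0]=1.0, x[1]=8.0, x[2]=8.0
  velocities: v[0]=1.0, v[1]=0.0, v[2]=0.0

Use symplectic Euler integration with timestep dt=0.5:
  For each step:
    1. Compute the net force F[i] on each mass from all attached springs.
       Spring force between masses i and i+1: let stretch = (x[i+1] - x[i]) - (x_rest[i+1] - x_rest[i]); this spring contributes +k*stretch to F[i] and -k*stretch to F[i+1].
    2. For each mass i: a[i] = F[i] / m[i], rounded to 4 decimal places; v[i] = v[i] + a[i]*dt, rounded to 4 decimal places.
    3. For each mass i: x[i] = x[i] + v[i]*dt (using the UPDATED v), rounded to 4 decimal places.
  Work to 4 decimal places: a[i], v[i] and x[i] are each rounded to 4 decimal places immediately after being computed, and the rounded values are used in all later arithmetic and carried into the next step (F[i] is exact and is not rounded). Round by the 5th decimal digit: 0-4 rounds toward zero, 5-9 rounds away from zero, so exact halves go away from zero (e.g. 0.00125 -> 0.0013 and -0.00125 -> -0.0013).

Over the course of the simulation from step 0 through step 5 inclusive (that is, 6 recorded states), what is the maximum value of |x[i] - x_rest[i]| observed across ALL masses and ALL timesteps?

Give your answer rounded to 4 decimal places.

Step 0: x=[1.0000 8.0000 8.0000] v=[1.0000 0.0000 0.0000]
Step 1: x=[2.5000 6.2500 8.7500] v=[3.0000 -3.5000 1.5000]
Step 2: x=[4.1875 4.1875 9.6250] v=[3.3750 -4.1250 1.7500]
Step 3: x=[5.1250 3.4844 9.8907] v=[1.8750 -1.4063 0.5313]
Step 4: x=[4.9024 4.7930 9.3048] v=[-0.4453 2.6172 -1.1719]
Step 5: x=[3.9024 7.2569 8.3409] v=[-2.0000 4.9278 -1.9278]
Max displacement = 2.5156

Answer: 2.5156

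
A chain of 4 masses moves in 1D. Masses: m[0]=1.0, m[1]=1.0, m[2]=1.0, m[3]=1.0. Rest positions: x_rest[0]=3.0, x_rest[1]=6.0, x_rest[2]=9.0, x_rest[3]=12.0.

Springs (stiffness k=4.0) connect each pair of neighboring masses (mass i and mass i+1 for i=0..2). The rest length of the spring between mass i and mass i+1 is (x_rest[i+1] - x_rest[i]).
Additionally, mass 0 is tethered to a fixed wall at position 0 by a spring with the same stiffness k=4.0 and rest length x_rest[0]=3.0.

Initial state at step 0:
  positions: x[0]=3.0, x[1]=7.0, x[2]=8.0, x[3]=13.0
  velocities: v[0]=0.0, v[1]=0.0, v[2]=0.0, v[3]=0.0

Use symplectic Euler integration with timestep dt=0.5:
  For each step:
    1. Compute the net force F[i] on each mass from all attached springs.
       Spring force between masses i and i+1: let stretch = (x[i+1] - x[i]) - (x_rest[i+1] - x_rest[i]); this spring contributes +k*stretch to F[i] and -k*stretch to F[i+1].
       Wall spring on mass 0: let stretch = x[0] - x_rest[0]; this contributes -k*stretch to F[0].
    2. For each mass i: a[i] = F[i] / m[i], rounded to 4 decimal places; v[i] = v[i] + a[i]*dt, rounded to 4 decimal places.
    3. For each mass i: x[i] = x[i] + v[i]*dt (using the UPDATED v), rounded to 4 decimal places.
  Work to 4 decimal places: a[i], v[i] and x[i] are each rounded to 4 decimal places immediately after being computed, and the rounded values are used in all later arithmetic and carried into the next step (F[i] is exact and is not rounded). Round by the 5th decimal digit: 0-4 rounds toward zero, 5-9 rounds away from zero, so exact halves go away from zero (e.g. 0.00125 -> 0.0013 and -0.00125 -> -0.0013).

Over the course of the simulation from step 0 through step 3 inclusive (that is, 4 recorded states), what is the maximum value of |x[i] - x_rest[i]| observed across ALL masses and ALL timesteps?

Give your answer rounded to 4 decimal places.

Answer: 3.0000

Derivation:
Step 0: x=[3.0000 7.0000 8.0000 13.0000] v=[0.0000 0.0000 0.0000 0.0000]
Step 1: x=[4.0000 4.0000 12.0000 11.0000] v=[2.0000 -6.0000 8.0000 -4.0000]
Step 2: x=[1.0000 9.0000 7.0000 13.0000] v=[-6.0000 10.0000 -10.0000 4.0000]
Step 3: x=[5.0000 4.0000 10.0000 12.0000] v=[8.0000 -10.0000 6.0000 -2.0000]
Max displacement = 3.0000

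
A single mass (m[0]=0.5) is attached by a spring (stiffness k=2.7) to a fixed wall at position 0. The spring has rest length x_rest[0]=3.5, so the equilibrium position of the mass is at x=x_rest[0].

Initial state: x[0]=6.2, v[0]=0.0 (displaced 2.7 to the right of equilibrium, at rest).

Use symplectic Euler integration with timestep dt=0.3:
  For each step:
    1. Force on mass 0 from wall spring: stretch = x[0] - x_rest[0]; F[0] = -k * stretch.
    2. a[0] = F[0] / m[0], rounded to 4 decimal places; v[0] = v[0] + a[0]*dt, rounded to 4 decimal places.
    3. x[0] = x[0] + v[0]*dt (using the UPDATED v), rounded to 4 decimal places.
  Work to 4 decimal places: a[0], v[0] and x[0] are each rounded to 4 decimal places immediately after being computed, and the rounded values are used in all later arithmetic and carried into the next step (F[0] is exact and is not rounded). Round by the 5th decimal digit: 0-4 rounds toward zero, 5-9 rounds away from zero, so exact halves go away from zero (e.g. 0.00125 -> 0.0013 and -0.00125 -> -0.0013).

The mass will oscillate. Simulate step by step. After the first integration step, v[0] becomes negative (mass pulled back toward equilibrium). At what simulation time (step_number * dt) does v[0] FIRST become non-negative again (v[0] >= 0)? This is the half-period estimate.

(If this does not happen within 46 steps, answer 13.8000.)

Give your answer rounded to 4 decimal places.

Step 0: x=[6.2000] v=[0.0000]
Step 1: x=[4.8878] v=[-4.3740]
Step 2: x=[2.9011] v=[-6.6222]
Step 3: x=[1.2055] v=[-5.6520]
Step 4: x=[0.6250] v=[-1.9349]
Step 5: x=[1.4418] v=[2.7226]
First v>=0 after going negative at step 5, time=1.5000

Answer: 1.5000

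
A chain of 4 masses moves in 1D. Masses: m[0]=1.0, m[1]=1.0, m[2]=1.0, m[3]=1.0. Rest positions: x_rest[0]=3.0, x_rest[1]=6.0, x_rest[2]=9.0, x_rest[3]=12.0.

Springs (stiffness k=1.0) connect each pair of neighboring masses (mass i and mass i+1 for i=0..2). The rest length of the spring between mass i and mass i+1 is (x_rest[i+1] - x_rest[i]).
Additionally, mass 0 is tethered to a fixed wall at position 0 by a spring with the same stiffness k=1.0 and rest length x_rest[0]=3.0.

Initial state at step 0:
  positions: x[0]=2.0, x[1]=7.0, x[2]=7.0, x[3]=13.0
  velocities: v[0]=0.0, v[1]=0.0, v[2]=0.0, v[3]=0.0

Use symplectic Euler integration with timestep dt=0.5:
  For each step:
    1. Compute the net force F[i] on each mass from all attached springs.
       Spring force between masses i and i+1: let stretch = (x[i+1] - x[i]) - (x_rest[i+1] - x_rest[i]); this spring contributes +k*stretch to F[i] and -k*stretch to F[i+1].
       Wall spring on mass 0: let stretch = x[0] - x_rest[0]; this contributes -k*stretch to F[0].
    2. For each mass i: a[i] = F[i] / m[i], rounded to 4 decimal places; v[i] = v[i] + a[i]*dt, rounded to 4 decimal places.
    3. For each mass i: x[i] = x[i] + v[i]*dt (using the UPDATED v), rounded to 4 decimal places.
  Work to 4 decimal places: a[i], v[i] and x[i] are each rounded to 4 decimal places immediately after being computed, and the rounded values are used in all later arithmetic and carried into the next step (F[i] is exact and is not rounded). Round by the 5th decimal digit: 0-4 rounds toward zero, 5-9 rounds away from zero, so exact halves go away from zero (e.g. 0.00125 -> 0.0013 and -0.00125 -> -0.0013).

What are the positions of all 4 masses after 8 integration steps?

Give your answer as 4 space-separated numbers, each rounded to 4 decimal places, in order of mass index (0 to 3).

Answer: 4.1236 5.1522 9.2998 11.8577

Derivation:
Step 0: x=[2.0000 7.0000 7.0000 13.0000] v=[0.0000 0.0000 0.0000 0.0000]
Step 1: x=[2.7500 5.7500 8.5000 12.2500] v=[1.5000 -2.5000 3.0000 -1.5000]
Step 2: x=[3.5625 4.4375 10.2500 11.3125] v=[1.6250 -2.6250 3.5000 -1.8750]
Step 3: x=[3.7032 4.3594 10.8125 10.8594] v=[0.2813 -0.1563 1.1250 -0.9063]
Step 4: x=[3.0821 5.7305 9.7735 11.1446] v=[-1.2422 2.7422 -2.0781 0.5703]
Step 5: x=[2.3526 7.4503 8.0665 11.8370] v=[-1.4591 3.4395 -3.4141 1.3848]
Step 6: x=[2.3093 8.0497 7.1480 12.3368] v=[-0.0866 1.1988 -1.8370 0.9996]
Step 7: x=[3.1238 6.9886 7.7522 12.2894] v=[1.6290 -2.1223 1.2083 -0.0948]
Step 8: x=[4.1236 5.1522 9.2998 11.8577] v=[1.9995 -3.6729 3.0951 -0.8634]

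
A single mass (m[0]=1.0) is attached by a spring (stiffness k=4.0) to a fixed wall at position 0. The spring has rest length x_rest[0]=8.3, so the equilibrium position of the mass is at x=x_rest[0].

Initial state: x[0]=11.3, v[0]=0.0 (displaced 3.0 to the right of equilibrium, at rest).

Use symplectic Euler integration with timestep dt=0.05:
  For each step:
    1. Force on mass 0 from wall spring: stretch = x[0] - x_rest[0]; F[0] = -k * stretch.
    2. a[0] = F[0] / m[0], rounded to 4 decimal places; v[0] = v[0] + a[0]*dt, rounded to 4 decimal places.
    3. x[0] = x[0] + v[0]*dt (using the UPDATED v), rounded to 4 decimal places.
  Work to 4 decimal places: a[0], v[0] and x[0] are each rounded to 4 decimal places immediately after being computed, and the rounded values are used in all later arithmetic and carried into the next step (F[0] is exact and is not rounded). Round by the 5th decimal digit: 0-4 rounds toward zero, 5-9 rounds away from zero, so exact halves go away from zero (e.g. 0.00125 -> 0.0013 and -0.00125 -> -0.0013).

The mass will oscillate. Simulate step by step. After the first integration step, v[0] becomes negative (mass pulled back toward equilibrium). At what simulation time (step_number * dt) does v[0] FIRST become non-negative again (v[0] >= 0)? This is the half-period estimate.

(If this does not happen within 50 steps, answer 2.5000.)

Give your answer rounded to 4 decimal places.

Step 0: x=[11.3000] v=[0.0000]
Step 1: x=[11.2700] v=[-0.6000]
Step 2: x=[11.2103] v=[-1.1940]
Step 3: x=[11.1215] v=[-1.7761]
Step 4: x=[11.0045] v=[-2.3404]
Step 5: x=[10.8604] v=[-2.8813]
Step 6: x=[10.6907] v=[-3.3934]
Step 7: x=[10.4971] v=[-3.8715]
Step 8: x=[10.2816] v=[-4.3109]
Step 9: x=[10.0462] v=[-4.7072]
Step 10: x=[9.7934] v=[-5.0564]
Step 11: x=[9.5256] v=[-5.3551]
Step 12: x=[9.2456] v=[-5.6002]
Step 13: x=[8.9561] v=[-5.7893]
Step 14: x=[8.6601] v=[-5.9205]
Step 15: x=[8.3605] v=[-5.9925]
Step 16: x=[8.0603] v=[-6.0046]
Step 17: x=[7.7625] v=[-5.9567]
Step 18: x=[7.4700] v=[-5.8492]
Step 19: x=[7.1858] v=[-5.6832]
Step 20: x=[6.9128] v=[-5.4604]
Step 21: x=[6.6537] v=[-5.1830]
Step 22: x=[6.4110] v=[-4.8537]
Step 23: x=[6.1872] v=[-4.4759]
Step 24: x=[5.9845] v=[-4.0533]
Step 25: x=[5.8050] v=[-3.5902]
Step 26: x=[5.6504] v=[-3.0912]
Step 27: x=[5.5223] v=[-2.5613]
Step 28: x=[5.4220] v=[-2.0058]
Step 29: x=[5.3505] v=[-1.4302]
Step 30: x=[5.3085] v=[-0.8403]
Step 31: x=[5.2964] v=[-0.2420]
Step 32: x=[5.3143] v=[0.3587]
First v>=0 after going negative at step 32, time=1.6000

Answer: 1.6000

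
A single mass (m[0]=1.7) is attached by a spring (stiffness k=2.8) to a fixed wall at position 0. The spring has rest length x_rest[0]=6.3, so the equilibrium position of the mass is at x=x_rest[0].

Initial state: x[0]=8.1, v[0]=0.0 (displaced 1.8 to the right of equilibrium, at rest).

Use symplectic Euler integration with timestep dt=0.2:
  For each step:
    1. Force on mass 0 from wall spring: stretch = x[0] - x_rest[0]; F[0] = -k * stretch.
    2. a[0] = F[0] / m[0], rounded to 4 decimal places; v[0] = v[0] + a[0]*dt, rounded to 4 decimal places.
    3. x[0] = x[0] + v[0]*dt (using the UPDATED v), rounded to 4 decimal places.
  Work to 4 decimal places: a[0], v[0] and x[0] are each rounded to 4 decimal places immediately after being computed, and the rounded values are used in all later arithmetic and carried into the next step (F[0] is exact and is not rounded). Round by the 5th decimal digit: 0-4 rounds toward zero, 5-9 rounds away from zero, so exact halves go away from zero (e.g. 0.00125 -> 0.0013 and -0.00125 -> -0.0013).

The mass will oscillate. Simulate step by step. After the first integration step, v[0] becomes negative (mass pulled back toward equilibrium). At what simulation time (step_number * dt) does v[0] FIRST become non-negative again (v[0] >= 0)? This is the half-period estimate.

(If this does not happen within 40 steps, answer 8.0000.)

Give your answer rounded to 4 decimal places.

Answer: 2.6000

Derivation:
Step 0: x=[8.1000] v=[0.0000]
Step 1: x=[7.9814] v=[-0.5929]
Step 2: x=[7.7520] v=[-1.1468]
Step 3: x=[7.4270] v=[-1.6251]
Step 4: x=[7.0277] v=[-1.9963]
Step 5: x=[6.5805] v=[-2.2360]
Step 6: x=[6.1148] v=[-2.3284]
Step 7: x=[5.6613] v=[-2.2674]
Step 8: x=[5.2499] v=[-2.0570]
Step 9: x=[4.9077] v=[-1.7111]
Step 10: x=[4.6572] v=[-1.2525]
Step 11: x=[4.5149] v=[-0.7113]
Step 12: x=[4.4902] v=[-0.1233]
Step 13: x=[4.5848] v=[0.4729]
First v>=0 after going negative at step 13, time=2.6000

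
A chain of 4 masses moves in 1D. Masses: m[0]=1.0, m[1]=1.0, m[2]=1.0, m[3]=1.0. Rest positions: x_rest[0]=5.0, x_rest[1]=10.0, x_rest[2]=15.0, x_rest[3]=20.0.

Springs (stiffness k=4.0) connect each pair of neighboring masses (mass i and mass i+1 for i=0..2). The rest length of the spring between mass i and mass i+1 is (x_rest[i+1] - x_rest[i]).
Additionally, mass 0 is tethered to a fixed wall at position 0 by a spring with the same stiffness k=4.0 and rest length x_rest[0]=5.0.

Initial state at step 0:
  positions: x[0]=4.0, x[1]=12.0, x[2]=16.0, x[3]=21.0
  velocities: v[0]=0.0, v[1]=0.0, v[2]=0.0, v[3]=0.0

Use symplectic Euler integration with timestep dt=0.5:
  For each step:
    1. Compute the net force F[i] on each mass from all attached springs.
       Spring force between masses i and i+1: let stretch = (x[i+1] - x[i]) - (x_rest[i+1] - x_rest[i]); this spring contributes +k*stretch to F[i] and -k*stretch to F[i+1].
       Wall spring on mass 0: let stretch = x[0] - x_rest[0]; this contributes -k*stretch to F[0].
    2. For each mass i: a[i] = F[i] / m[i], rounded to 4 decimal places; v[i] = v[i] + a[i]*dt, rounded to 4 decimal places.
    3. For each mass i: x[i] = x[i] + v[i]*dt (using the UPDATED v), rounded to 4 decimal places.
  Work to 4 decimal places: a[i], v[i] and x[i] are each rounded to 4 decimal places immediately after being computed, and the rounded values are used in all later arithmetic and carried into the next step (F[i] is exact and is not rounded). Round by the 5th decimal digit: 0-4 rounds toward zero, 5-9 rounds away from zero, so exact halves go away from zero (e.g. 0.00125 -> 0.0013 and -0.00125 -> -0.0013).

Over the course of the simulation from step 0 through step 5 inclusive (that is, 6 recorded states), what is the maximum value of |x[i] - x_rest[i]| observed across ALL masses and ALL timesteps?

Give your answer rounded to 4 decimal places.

Step 0: x=[4.0000 12.0000 16.0000 21.0000] v=[0.0000 0.0000 0.0000 0.0000]
Step 1: x=[8.0000 8.0000 17.0000 21.0000] v=[8.0000 -8.0000 2.0000 0.0000]
Step 2: x=[4.0000 13.0000 13.0000 22.0000] v=[-8.0000 10.0000 -8.0000 2.0000]
Step 3: x=[5.0000 9.0000 18.0000 19.0000] v=[2.0000 -8.0000 10.0000 -6.0000]
Step 4: x=[5.0000 10.0000 15.0000 20.0000] v=[0.0000 2.0000 -6.0000 2.0000]
Step 5: x=[5.0000 11.0000 12.0000 21.0000] v=[0.0000 2.0000 -6.0000 2.0000]
Max displacement = 3.0000

Answer: 3.0000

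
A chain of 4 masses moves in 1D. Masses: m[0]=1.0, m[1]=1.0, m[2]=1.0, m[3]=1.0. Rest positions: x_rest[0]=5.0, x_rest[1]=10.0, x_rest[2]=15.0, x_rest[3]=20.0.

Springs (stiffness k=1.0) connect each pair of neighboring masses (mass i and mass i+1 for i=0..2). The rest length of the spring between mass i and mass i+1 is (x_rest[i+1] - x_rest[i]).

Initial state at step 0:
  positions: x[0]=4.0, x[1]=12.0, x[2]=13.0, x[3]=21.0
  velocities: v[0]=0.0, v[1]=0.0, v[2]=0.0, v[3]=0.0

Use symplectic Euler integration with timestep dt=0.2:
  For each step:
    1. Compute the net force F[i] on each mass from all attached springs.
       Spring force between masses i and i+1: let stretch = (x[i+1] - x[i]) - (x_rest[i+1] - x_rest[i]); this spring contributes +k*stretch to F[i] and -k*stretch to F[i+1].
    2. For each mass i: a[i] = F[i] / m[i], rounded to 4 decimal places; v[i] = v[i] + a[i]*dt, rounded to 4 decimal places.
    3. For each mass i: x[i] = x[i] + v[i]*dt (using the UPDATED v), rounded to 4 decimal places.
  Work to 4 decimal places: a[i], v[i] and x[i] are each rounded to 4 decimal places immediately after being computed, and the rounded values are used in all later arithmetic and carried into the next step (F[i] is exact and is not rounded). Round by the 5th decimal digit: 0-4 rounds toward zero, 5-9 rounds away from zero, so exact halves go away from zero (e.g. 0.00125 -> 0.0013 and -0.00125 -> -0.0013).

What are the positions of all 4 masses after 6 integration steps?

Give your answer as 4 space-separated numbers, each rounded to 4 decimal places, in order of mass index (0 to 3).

Answer: 5.5700 8.3984 16.6016 19.4300

Derivation:
Step 0: x=[4.0000 12.0000 13.0000 21.0000] v=[0.0000 0.0000 0.0000 0.0000]
Step 1: x=[4.1200 11.7200 13.2800 20.8800] v=[0.6000 -1.4000 1.4000 -0.6000]
Step 2: x=[4.3440 11.1984 13.8016 20.6560] v=[1.1200 -2.6080 2.6080 -1.1200]
Step 3: x=[4.6422 10.5068 14.4932 20.3578] v=[1.4909 -3.4582 3.4582 -1.4909]
Step 4: x=[4.9750 9.7400 15.2600 20.0250] v=[1.6638 -3.8338 3.8338 -1.6638]
Step 5: x=[5.2984 9.0034 15.9966 19.7016] v=[1.6168 -3.6828 3.6828 -1.6168]
Step 6: x=[5.5700 8.3984 16.6016 19.4300] v=[1.3578 -3.0252 3.0252 -1.3578]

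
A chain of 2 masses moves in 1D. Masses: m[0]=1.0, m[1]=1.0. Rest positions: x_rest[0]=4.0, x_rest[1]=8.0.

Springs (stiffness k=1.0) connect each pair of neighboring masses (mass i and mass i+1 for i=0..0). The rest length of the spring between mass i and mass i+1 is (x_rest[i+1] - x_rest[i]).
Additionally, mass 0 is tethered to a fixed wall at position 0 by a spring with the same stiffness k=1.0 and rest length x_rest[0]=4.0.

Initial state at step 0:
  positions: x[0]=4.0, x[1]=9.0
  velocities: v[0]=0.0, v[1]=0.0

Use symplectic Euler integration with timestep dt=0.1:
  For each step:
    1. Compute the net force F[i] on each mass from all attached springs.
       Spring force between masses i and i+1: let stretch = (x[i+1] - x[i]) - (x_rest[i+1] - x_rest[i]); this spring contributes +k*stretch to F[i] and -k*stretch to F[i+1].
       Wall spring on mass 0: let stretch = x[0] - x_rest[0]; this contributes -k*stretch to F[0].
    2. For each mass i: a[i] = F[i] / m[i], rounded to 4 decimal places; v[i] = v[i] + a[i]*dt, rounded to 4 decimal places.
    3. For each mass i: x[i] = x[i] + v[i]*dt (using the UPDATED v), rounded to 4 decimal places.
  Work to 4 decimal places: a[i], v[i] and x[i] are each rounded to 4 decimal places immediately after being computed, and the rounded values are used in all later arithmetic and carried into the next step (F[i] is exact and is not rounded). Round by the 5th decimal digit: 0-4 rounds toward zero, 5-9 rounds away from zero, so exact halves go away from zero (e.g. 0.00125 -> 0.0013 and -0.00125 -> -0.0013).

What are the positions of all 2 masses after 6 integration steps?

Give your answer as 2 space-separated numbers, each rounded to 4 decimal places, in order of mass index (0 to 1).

Step 0: x=[4.0000 9.0000] v=[0.0000 0.0000]
Step 1: x=[4.0100 8.9900] v=[0.1000 -0.1000]
Step 2: x=[4.0297 8.9702] v=[0.1970 -0.1980]
Step 3: x=[4.0585 8.9410] v=[0.2881 -0.2921]
Step 4: x=[4.0956 8.9030] v=[0.3705 -0.3804]
Step 5: x=[4.1398 8.8569] v=[0.4417 -0.4611]
Step 6: x=[4.1897 8.8036] v=[0.4994 -0.5328]

Answer: 4.1897 8.8036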